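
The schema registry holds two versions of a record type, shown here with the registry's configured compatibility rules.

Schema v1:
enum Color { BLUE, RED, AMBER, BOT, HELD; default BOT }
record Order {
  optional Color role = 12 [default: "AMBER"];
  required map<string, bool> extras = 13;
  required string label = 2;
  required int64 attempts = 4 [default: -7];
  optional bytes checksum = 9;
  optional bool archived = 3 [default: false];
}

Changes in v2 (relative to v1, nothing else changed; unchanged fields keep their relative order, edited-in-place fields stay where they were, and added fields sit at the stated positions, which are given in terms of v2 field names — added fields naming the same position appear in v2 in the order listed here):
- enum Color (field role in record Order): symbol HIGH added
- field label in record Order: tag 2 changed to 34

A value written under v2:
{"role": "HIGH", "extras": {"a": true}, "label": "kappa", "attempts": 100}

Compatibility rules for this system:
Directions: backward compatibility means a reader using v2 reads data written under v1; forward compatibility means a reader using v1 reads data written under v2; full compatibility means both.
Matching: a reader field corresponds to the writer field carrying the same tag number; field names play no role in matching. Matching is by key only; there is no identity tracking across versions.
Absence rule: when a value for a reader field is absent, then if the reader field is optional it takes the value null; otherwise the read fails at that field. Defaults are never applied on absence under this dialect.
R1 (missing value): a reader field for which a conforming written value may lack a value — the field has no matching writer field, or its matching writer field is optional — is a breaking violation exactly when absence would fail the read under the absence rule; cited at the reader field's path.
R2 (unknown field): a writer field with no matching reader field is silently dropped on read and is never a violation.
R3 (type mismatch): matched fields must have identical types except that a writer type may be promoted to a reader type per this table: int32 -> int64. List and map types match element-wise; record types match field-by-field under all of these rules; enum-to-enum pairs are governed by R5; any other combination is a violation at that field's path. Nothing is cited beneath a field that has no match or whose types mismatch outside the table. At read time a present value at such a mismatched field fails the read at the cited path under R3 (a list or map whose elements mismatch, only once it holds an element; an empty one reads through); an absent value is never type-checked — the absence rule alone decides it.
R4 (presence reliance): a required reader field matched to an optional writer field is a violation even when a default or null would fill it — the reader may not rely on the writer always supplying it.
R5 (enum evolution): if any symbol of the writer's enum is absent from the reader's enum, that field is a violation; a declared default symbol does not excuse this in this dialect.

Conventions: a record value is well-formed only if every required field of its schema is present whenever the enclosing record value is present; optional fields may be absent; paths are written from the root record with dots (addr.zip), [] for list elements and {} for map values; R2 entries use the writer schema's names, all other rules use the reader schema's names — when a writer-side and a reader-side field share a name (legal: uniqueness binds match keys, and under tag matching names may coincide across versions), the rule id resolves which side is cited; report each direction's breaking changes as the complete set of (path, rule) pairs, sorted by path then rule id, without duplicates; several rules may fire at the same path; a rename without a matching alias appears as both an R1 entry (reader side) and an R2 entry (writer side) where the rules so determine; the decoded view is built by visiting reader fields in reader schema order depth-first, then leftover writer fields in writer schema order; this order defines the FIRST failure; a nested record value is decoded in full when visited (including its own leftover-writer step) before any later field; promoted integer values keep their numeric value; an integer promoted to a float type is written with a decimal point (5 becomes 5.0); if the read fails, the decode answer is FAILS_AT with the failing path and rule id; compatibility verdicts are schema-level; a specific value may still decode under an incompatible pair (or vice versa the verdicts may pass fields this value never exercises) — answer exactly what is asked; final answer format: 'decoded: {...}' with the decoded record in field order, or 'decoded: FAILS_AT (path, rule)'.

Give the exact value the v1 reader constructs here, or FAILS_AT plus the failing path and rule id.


in Order below, arrows point writer -> reader
migrating the Order value to v1:
  read fails at role under R5
  => FAILS_AT (role, R5)
diffs on Order not affecting the asked answer:
  field label in record Order: tag 2 changed to 34 -> matters for Order compatibility verdicts, not for this value's decode

decoded: FAILS_AT (role, R5)


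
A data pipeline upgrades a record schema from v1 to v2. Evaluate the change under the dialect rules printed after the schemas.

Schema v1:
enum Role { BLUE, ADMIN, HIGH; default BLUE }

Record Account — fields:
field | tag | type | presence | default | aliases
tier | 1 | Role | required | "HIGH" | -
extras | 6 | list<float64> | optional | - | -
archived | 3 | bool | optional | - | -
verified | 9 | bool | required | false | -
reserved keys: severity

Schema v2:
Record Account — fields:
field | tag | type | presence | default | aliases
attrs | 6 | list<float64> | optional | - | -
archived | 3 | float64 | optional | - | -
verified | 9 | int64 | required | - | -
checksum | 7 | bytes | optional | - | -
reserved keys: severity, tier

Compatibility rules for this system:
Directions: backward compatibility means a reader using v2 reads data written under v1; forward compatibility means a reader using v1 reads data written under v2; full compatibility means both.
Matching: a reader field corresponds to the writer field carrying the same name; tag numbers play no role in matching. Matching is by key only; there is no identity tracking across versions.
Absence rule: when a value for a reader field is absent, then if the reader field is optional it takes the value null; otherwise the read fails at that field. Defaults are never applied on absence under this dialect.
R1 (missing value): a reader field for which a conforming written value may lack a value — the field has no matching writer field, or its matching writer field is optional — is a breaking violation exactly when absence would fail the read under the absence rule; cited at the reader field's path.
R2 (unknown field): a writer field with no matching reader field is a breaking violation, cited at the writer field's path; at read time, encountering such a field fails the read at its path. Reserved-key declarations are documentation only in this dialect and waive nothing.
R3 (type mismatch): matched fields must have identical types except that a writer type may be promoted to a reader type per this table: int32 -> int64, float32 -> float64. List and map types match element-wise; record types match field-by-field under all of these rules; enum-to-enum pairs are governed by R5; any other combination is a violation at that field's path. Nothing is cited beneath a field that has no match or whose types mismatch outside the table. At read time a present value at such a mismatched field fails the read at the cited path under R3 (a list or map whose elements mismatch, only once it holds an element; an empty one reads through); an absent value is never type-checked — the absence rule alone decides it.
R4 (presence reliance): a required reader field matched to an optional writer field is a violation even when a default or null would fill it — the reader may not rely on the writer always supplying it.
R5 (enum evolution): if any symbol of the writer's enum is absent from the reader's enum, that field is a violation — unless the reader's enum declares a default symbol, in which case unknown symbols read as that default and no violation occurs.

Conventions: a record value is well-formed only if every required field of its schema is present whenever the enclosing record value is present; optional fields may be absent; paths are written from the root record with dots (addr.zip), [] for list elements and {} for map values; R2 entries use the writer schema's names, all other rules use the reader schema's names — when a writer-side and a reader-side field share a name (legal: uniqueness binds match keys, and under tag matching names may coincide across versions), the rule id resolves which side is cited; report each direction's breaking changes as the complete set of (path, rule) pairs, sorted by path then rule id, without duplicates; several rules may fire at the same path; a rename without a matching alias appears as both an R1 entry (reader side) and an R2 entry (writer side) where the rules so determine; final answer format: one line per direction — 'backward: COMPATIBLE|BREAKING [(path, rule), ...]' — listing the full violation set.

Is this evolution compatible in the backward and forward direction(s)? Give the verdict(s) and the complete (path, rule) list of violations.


arrows below run writer -> reader for Account
backward analysis of Account with v2 as reader and v1 as writer:
  attrs: no writer-side match
  archived: bool -> float64, writer optional; from archived
  verified: bool -> int64, writer required; from verified
  checksum: no writer-side match
  leftover writer field: tier
  leftover writer field: extras
  R3 fires at archived
  R2 fires at extras
  R2 fires at tier
  R3 fires at verified
  => backward verdict for Account: BREAKING, 4 violation(s)
forward analysis of Account with v1 as reader and v2 as writer:
  tier: no writer-side match
  extras: no writer-side match
  archived: float64 -> bool, writer optional; from archived
  verified: int64 -> bool, writer required; from verified
  leftover writer field: attrs
  leftover writer field: checksum
  R3 fires at archived
  R2 fires at attrs
  R2 fires at checksum
  R1 fires at tier
  R3 fires at verified
  => forward verdict for Account: BREAKING, 5 violation(s)

backward: BREAKING [(archived, R3), (extras, R2), (tier, R2), (verified, R3)]; forward: BREAKING [(archived, R3), (attrs, R2), (checksum, R2), (tier, R1), (verified, R3)]


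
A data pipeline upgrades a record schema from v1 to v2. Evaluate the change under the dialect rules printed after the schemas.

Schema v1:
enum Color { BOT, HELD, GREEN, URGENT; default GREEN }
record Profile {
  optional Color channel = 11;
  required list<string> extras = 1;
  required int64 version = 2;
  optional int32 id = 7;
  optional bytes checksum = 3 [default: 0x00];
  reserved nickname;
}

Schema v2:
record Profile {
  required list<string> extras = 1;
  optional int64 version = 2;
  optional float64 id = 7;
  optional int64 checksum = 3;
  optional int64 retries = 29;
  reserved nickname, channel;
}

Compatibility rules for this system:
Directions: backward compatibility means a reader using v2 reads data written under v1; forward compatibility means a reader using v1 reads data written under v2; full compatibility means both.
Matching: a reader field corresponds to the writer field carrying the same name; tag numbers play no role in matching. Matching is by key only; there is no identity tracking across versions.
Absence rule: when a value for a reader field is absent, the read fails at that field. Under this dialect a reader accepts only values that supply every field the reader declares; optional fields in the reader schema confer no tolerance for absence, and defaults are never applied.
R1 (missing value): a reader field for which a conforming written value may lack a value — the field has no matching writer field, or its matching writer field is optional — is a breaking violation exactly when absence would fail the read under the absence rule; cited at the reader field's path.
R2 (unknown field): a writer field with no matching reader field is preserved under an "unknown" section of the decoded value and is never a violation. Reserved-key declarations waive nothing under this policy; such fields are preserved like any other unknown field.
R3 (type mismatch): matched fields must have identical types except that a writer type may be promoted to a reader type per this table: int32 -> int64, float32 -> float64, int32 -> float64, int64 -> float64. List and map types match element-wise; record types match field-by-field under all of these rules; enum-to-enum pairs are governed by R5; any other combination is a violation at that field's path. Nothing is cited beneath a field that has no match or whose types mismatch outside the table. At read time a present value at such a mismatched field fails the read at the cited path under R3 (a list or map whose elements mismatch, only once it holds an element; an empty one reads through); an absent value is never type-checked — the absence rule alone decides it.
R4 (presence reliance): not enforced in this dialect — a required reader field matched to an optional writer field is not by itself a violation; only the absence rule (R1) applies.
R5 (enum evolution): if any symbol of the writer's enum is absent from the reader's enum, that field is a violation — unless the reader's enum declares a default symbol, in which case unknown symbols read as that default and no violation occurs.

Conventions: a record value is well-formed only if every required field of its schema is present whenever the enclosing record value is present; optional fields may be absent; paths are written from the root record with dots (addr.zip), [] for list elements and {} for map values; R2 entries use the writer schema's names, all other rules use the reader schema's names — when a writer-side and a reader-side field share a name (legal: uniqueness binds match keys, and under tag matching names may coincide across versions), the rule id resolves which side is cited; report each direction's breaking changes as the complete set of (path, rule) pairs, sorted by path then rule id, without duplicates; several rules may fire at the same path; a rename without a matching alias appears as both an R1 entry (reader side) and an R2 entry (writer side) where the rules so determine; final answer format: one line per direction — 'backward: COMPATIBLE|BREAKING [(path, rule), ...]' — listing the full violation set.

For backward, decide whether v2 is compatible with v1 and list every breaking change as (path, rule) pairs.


in Profile below, arrows point writer -> reader
backward on Profile — v2 reading data written by v1:
  extras: list<string> -> list<string>, writer required; from extras
  version: int64 -> int64, writer required; from version
  id: int32 -> float64, writer optional; from id
  checksum: bytes -> int64, writer optional; from checksum
  retries: no writer-side match
  writer field channel has no reader counterpart
  rule R1 violated at checksum
  rule R3 violated at checksum
  rule R1 violated at id
  rule R1 violated at retries
  => backward: BREAKING (4)
diffs on Profile not affecting the asked answer:
  field version in record Profile: required changed to optional -> matters only for Profile's forward compatibility — outside the asked direction
  field id in record Profile: type int32 changed to float64 -> matters only for Profile's forward compatibility — outside the asked direction

backward: BREAKING [(checksum, R1), (checksum, R3), (id, R1), (retries, R1)]


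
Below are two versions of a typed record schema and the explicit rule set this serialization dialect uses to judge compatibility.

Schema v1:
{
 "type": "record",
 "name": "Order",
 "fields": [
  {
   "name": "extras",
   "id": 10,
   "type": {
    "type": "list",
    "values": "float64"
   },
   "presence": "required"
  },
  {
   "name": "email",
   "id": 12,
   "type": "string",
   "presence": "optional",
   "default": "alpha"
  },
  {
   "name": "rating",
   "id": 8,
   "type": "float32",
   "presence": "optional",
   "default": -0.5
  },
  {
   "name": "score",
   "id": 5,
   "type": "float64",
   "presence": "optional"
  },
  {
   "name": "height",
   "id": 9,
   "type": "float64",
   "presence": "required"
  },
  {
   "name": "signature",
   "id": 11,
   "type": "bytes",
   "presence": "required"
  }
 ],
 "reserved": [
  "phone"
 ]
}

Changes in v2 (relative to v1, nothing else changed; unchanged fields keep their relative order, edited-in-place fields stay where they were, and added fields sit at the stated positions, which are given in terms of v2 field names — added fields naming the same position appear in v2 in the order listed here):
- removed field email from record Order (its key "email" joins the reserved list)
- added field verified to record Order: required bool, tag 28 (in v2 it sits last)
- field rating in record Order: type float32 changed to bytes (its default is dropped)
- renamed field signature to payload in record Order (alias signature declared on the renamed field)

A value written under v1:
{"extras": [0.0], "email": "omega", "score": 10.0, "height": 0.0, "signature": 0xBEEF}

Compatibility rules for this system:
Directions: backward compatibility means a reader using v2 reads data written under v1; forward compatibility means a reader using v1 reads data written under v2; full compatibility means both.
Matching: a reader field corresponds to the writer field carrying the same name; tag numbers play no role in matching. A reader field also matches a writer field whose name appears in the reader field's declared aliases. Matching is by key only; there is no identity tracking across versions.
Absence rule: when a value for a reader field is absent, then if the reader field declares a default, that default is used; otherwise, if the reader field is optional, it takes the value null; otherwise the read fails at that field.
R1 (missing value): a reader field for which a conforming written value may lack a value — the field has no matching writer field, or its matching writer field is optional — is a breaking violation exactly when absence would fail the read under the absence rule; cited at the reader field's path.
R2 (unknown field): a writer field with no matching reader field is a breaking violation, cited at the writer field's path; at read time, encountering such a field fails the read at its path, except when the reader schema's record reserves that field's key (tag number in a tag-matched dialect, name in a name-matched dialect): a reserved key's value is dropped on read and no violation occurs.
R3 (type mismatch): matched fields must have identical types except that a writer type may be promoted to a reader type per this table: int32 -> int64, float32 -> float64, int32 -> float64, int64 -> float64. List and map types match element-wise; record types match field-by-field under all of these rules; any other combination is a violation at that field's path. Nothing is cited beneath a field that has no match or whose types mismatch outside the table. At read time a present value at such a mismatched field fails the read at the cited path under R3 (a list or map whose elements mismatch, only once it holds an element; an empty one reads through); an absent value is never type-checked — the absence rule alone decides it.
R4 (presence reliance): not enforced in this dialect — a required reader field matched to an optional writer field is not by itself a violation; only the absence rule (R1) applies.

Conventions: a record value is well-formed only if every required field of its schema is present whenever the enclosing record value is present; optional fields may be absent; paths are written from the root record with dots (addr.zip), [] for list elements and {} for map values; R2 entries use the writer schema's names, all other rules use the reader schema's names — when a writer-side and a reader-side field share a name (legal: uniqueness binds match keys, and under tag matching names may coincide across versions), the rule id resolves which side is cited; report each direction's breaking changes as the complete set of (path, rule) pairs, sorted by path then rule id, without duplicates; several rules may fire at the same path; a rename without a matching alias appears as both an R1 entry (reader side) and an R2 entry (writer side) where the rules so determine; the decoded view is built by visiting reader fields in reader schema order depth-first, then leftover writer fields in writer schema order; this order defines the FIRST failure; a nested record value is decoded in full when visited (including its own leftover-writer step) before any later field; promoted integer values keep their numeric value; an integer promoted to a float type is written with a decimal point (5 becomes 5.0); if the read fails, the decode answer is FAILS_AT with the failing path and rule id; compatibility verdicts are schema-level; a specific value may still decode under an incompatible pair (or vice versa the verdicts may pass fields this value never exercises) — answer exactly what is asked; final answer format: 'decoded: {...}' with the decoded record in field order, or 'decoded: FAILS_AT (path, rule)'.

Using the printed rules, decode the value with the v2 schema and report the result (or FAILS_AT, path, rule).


each type pair in Order: writer, then reader
migrating the Order value to v2:
  extras := [0.0]
  rating := null (not supplied -> null)
  score := 10.0
  height := 0.0
  payload := 0xBEEF (from writer signature)
  read fails at verified under R1 (no fill)
  => FAILS_AT (verified, R1)
remaining Order differences; none change what is asked:
  removed field email from record Order (its key "email" joins the reserved list) -> no rule fires on it and the decoded Order view is identical with or without it
  field rating in record Order: type float32 changed to bytes (its default is dropped) -> schema-level compatibility only; this Order value's decode is unchanged
  renamed field signature to payload in record Order (alias signature declared on the renamed field) -> schema-level compatibility only; this Order value's decode is unchanged

decoded: FAILS_AT (verified, R1)


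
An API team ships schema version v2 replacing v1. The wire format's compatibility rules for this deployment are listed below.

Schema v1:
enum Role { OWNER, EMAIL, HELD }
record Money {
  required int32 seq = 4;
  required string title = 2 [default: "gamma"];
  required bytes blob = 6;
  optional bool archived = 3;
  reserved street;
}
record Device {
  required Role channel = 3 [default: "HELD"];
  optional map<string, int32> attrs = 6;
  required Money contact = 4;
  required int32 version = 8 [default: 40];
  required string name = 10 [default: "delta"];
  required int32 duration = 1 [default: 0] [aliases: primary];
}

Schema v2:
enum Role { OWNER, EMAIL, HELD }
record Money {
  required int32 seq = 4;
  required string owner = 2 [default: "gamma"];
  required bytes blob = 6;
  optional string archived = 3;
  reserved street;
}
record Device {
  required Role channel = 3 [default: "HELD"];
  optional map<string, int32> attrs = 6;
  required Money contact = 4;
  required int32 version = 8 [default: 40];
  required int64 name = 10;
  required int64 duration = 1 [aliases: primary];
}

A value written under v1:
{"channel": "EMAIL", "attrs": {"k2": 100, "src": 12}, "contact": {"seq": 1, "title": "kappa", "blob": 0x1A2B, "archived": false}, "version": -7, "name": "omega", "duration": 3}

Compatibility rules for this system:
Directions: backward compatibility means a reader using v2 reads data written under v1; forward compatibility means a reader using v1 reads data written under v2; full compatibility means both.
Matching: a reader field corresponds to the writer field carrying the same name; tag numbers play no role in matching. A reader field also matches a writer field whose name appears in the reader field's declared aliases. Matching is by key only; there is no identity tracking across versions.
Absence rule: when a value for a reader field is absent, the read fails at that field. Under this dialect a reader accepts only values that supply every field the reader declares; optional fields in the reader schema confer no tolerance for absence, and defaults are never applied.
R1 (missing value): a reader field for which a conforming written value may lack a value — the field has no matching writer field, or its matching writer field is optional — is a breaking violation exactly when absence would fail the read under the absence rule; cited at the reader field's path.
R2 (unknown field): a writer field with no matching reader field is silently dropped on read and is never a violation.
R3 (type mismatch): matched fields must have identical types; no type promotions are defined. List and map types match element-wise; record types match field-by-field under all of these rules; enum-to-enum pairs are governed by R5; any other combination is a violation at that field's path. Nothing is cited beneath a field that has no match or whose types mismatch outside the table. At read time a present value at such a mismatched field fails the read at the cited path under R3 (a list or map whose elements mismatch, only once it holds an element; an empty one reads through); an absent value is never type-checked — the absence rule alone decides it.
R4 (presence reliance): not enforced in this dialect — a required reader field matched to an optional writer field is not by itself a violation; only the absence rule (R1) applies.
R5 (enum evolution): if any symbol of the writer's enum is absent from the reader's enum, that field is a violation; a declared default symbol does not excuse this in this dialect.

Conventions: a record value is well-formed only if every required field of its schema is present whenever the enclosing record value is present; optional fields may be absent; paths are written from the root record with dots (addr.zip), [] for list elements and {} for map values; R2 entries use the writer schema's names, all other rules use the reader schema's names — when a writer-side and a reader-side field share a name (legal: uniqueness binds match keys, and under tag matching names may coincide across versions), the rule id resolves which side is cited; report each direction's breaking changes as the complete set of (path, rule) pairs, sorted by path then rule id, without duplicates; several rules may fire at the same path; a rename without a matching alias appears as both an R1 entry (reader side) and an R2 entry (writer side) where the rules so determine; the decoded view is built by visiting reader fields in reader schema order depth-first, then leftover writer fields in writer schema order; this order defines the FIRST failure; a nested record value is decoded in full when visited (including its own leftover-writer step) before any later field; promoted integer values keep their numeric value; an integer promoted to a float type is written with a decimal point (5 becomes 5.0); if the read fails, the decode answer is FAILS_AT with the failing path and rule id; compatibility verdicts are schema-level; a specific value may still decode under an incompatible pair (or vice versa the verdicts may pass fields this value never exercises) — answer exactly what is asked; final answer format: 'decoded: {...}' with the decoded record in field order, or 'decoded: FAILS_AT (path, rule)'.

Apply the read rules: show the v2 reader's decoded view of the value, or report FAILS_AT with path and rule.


each type pair in Device: writer, then reader
decoding the Device value with the v2 reader:
  channel := "EMAIL"
  attrs := {"k2": 100, "src": 12}
  contact.seq := 1
  read fails at contact.owner under R1 (no fill)
  => FAILS_AT (contact.owner, R1)
the rest of the Device diff is inert for this question:
  field archived in record Money: type bool changed to string -> a verdict-level change on Device — the shown value reads the same
  field name in record Device: type string changed to int64 (its default is dropped) -> a verdict-level change on Device — the shown value reads the same
  field duration in record Device: type int32 changed to int64 (its default is dropped) -> a verdict-level change on Device — the shown value reads the same

decoded: FAILS_AT (contact.owner, R1)


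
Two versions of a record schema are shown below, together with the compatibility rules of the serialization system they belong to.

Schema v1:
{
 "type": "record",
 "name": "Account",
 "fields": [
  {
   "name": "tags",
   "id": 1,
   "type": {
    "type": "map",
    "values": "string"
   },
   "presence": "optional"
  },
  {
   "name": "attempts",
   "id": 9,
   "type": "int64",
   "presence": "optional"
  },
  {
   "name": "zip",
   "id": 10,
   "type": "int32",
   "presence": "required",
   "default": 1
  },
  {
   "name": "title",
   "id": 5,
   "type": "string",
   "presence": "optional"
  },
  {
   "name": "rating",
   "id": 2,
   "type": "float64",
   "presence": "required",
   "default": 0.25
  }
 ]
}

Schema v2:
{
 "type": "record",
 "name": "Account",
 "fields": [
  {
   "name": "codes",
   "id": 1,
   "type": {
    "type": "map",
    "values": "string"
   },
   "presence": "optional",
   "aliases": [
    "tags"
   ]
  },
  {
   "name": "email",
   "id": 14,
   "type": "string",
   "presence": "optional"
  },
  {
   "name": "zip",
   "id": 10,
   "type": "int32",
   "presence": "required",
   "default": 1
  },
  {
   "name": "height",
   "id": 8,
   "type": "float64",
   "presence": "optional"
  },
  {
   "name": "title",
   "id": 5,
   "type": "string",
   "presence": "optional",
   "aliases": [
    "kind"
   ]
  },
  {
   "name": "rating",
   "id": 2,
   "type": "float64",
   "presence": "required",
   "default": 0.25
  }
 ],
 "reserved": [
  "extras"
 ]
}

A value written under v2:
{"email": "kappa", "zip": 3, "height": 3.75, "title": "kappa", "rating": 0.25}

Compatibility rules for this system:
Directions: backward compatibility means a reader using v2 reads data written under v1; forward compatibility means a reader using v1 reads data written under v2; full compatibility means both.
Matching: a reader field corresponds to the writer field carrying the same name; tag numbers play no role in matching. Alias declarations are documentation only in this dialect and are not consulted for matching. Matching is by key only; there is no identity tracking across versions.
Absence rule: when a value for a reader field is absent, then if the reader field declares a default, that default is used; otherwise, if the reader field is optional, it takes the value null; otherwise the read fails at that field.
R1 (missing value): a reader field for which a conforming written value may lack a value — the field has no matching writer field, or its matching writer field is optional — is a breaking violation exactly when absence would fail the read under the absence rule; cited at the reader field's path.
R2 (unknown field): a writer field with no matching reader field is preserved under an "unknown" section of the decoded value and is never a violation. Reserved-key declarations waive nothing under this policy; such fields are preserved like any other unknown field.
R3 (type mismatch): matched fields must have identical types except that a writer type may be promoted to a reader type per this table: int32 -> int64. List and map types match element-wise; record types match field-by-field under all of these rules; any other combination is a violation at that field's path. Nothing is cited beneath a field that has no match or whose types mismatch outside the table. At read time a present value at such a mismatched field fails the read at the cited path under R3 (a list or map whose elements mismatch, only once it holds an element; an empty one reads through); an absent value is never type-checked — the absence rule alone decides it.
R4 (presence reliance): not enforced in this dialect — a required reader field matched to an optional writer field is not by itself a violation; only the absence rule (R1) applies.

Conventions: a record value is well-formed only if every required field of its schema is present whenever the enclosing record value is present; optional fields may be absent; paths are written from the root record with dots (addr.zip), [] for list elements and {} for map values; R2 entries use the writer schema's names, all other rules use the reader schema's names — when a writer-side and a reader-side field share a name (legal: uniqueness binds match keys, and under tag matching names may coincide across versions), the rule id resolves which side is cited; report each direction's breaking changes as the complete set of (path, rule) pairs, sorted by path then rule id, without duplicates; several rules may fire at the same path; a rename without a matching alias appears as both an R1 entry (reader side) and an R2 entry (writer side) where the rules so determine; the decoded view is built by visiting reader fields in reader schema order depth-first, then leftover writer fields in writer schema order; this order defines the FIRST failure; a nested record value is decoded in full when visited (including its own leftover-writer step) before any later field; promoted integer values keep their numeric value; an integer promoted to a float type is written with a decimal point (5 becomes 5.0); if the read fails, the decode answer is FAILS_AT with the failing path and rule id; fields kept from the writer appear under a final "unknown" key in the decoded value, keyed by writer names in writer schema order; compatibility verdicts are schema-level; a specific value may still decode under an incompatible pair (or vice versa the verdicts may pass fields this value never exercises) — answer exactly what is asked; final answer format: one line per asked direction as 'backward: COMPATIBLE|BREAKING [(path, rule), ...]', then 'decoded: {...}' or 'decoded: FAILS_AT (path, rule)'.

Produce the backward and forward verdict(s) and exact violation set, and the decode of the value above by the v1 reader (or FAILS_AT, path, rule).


each type pair in Account: writer, then reader
checking backward for Account: reader v2 against writer v1:
  no writer field matches reader codes
  no writer field matches reader email
  zip: int32 -> int32, writer required; from zip
  no writer field matches reader height
  title: string -> string, writer optional; from title
  rating: float64 -> float64, writer required; from rating
  writer tags: unknown to reader
  writer attempts: unknown to reader
  => no violations; backward on Account: COMPATIBLE
checking forward for Account: reader v1 against writer v2:
  no writer field matches reader tags
  no writer field matches reader attempts
  zip: int32 -> int32, writer required; from zip
  title: string -> string, writer optional; from title
  rating: float64 -> float64, writer required; from rating
  writer codes: unknown to reader
  writer email: unknown to reader
  writer height: unknown to reader
  => no violations; forward on Account: COMPATIBLE
decode (reader v1):
  tags := null (absent, optional -> null)
  attempts := null (absent, optional -> null)
  zip := 3
  title := "kappa"
  rating := 0.25
  writer email: kept under "unknown"
  writer height: kept under "unknown"
  => decoded: {"tags": null, "attempts": null, "zip": 3, "title": "kappa", "rating": 0.25, "unknown": {"email": "kappa", "height": 3.75}}

backward: COMPATIBLE []; forward: COMPATIBLE []; decoded: {"tags": null, "attempts": null, "zip": 3, "title": "kappa", "rating": 0.25, "unknown": {"email": "kappa", "height": 3.75}}


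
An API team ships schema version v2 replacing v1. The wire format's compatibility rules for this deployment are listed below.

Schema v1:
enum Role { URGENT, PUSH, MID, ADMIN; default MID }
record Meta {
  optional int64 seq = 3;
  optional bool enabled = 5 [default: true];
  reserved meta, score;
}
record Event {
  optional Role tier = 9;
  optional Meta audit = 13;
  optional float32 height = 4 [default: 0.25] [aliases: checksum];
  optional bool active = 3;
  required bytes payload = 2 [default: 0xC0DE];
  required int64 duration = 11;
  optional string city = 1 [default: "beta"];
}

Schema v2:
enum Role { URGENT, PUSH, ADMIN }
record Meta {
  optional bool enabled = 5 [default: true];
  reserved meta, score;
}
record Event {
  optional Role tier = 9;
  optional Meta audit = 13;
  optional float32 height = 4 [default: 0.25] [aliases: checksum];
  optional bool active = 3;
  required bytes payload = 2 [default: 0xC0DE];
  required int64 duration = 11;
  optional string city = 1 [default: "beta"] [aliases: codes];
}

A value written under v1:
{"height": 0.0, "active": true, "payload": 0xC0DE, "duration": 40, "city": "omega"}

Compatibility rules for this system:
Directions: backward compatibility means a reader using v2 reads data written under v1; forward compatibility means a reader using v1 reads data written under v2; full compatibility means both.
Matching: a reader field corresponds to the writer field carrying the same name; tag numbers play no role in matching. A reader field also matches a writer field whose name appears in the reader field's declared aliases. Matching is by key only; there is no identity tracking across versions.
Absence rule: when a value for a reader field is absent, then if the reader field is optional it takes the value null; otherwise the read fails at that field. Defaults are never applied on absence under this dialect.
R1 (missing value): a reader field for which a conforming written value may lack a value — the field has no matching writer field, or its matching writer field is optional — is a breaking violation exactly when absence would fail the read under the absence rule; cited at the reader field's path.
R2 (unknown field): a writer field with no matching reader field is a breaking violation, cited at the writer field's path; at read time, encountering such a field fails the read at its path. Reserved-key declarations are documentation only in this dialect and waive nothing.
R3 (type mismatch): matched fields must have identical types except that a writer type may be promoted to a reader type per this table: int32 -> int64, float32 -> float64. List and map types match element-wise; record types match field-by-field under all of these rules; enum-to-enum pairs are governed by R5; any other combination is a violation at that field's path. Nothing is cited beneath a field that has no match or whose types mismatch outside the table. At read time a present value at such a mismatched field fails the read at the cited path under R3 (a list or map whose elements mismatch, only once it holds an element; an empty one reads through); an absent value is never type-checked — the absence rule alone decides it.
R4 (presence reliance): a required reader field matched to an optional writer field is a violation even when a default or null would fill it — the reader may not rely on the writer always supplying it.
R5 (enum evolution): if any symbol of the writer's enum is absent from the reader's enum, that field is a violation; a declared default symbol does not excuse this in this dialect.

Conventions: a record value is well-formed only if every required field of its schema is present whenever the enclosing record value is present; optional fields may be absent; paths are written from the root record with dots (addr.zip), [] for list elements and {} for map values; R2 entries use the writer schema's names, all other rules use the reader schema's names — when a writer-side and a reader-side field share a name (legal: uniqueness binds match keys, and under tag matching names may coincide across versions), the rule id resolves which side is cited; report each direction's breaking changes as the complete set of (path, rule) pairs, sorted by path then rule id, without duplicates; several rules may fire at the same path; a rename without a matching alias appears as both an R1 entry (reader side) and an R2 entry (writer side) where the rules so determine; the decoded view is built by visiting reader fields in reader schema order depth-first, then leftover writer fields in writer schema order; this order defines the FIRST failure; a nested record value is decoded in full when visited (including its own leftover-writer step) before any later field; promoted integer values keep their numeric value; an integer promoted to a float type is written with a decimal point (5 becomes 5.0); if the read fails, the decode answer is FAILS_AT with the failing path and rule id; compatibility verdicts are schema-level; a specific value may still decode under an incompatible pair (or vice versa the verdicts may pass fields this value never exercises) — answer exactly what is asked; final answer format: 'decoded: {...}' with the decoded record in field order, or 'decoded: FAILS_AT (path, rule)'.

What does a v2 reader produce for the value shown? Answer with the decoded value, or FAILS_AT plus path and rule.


arrows below run writer -> reader for Event
decode walk for Event under reader schema v2:
  tier := null (absent, optional -> null)
  audit := null (absent, optional -> null)
  height := 0.0
  active := true
  payload := 0xC0DE
  duration := 40
  city := "omega"
  => decoded: {"tier": null, "audit": null, "height": 0.0, "active": true, "payload": 0xC0DE, "duration": 40, "city": "omega"}
the other Event changes do not affect what is asked:
  enum Role (field tier in record Event): symbol MID removed (it was the default; the default is cleared) -> a verdict-level change on Event — the shown value reads the same
  removed field seq from record Meta -> a verdict-level change on Event — the shown value reads the same

decoded: {"tier": null, "audit": null, "height": 0.0, "active": true, "payload": 0xC0DE, "duration": 40, "city": "omega"}
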